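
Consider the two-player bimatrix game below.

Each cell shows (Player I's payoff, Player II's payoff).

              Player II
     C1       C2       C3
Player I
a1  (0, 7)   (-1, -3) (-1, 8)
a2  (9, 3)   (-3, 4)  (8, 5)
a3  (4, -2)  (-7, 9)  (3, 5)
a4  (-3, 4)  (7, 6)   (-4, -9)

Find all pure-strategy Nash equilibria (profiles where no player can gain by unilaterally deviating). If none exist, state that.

The pure Nash equilibria are (a2, C3), (a4, C2).

Player I against C1: payoffs 0, 9, 4, -3 → best response a2.
Player I against C2: payoffs -1, -3, -7, 7 → best response a4.
Player I against C3: payoffs -1, 8, 3, -4 → best response a2.
Player II against a1: payoffs 7, -3, 8 → best response C3.
Player II against a2: payoffs 3, 4, 5 → best response C3.
Player II against a3: payoffs -2, 9, 5 → best response C2.
Player II against a4: payoffs 4, 6, -9 → best response C2.
Mutual best responses: (a2, C3); (a4, C2).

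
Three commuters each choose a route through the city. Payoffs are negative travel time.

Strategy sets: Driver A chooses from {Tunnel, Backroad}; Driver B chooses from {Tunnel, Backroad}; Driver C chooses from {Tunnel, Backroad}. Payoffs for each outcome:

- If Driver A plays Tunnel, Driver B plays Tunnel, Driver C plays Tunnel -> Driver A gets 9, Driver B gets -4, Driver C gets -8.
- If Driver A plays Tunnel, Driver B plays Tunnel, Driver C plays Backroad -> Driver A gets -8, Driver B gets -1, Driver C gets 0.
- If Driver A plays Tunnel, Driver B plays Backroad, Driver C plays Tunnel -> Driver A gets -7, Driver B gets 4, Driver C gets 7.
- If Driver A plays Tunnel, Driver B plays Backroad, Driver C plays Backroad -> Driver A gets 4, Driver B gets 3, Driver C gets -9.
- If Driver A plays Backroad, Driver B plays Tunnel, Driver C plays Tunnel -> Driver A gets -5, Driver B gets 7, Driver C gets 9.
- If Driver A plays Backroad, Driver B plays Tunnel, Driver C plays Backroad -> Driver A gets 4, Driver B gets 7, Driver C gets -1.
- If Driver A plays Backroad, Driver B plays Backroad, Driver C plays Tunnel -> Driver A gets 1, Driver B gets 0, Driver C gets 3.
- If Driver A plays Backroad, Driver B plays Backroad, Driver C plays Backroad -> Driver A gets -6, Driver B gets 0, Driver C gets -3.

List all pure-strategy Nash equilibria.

(Tunnel, Tunnel, Tunnel): Driver B can switch to Backroad (-4 → 4). Not NE.
(Tunnel, Tunnel, Backroad): Driver A can switch to Backroad (-8 → 4). Not NE.
(Tunnel, Backroad, Tunnel): Driver A can switch to Backroad (-7 → 1). Not NE.
(Tunnel, Backroad, Backroad): Driver C can switch to Tunnel (-9 → 7). Not NE.
(Backroad, Tunnel, Tunnel): Driver A can switch to Tunnel (-5 → 9). Not NE.
(Backroad, Tunnel, Backroad): Driver C can switch to Tunnel (-1 → 9). Not NE.
(Backroad, Backroad, Tunnel): Driver B can switch to Tunnel (0 → 7). Not NE.
(Backroad, Backroad, Backroad): Driver A can switch to Tunnel (-6 → 4). Not NE.

This game has no pure Nash equilibrium.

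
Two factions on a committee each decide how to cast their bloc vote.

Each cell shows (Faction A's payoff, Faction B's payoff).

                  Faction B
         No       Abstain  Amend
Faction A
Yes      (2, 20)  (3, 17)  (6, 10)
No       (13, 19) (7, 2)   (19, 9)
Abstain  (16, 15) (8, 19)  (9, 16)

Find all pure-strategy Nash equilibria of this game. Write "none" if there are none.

Faction A against No: payoffs 2, 13, 16 → best response Abstain.
Faction A against Abstain: payoffs 3, 7, 8 → best response Abstain.
Faction A against Amend: payoffs 6, 19, 9 → best response No.
Faction B against Yes: payoffs 20, 17, 10 → best response No.
Faction B against No: payoffs 19, 2, 9 → best response No.
Faction B against Abstain: payoffs 15, 19, 16 → best response Abstain.
Mutual best responses: (Abstain, Abstain).

Pure NE: (Abstain, Abstain)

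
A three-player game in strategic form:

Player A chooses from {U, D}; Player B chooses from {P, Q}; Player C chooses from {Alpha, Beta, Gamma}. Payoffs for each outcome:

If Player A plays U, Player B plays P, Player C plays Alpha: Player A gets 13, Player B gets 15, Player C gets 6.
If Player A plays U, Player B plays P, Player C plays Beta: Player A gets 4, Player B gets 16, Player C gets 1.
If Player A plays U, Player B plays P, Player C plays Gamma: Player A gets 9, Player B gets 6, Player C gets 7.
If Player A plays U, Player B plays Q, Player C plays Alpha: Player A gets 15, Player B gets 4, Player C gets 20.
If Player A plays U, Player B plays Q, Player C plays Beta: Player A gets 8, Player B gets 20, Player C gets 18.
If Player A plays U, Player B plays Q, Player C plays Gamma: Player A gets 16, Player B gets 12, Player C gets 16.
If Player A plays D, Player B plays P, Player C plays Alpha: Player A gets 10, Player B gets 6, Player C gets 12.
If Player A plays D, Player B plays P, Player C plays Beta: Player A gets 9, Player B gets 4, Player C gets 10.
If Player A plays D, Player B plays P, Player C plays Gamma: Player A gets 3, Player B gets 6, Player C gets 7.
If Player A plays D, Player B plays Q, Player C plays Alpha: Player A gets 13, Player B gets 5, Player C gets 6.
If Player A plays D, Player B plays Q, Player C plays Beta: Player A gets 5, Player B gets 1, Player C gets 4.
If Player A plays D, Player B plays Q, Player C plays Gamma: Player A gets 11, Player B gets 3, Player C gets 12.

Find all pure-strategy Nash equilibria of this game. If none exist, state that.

Mark each player's best response to every combination of opponents' strategies; a profile where every player is best-responding is a pure Nash equilibrium.
Player A against (P, Alpha): payoffs 13, 10 → best response U.
Player A against (P, Beta): payoffs 4, 9 → best response D.
Player A against (P, Gamma): payoffs 9, 3 → best response U.
Player A against (Q, Alpha): payoffs 15, 13 → best response U.
Player A against (Q, Beta): payoffs 8, 5 → best response U.
Player A against (Q, Gamma): payoffs 16, 11 → best response U.
Player B against (U, Alpha): payoffs 15, 4 → best response P.
Player B against (U, Beta): payoffs 16, 20 → best response Q.
Player B against (U, Gamma): payoffs 6, 12 → best response Q.
Player B against (D, Alpha): payoffs 6, 5 → best response P.
Player B against (D, Beta): payoffs 4, 1 → best response P.
Player B against (D, Gamma): payoffs 6, 3 → best response P.
Player C against (U, P): payoffs 6, 1, 7 → best response Gamma.
Player C against (U, Q): payoffs 20, 18, 16 → best response Alpha.
Player C against (D, P): payoffs 12, 10, 7 → best response Alpha.
Player C against (D, Q): payoffs 6, 4, 12 → best response Gamma.
No profile is a mutual best response for all players.

This game has no pure Nash equilibrium.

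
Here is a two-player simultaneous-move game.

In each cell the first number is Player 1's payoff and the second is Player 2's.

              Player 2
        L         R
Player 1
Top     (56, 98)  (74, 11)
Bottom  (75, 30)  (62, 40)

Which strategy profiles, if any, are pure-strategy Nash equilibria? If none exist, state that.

Player 1 against L: payoffs 56, 75 → best response Bottom.
Player 1 against R: payoffs 74, 62 → best response Top.
Player 2 against Top: payoffs 98, 11 → best response L.
Player 2 against Bottom: payoffs 30, 40 → best response R.
No profile is a mutual best response for all players.

none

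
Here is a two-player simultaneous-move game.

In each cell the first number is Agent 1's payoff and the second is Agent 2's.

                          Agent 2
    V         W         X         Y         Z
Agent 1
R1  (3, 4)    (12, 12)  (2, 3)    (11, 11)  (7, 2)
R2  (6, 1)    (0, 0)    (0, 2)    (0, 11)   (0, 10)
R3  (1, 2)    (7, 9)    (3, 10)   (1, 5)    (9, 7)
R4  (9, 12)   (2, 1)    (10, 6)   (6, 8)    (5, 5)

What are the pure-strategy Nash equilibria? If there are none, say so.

Mark each player's best response to every combination of opponents' strategies; a profile where every player is best-responding is a pure Nash equilibrium.
Agent 1 against V: payoffs 3, 6, 1, 9 → best response R4.
Agent 1 against W: payoffs 12, 0, 7, 2 → best response R1.
Agent 1 against X: payoffs 2, 0, 3, 10 → best response R4.
Agent 1 against Y: payoffs 11, 0, 1, 6 → best response R1.
Agent 1 against Z: payoffs 7, 0, 9, 5 → best response R3.
Agent 2 against R1: payoffs 4, 12, 3, 11, 2 → best response W.
Agent 2 against R2: payoffs 1, 0, 2, 11, 10 → best response Y.
Agent 2 against R3: payoffs 2, 9, 10, 5, 7 → best response X.
Agent 2 against R4: payoffs 12, 1, 6, 8, 5 → best response V.
Mutual best responses: (R1, W); (R4, V).

(R1, W); (R4, V)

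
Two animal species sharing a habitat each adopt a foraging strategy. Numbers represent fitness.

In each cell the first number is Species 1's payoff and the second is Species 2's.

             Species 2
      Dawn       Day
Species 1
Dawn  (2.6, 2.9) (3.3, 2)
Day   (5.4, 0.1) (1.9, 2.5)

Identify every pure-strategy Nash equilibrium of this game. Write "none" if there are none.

No pure-strategy Nash equilibrium.

(Dawn, Dawn): Species 1 can switch to Day (2.6 → 5.4). Not NE.
(Dawn, Day): Species 2 can switch to Dawn (2 → 2.9). Not NE.
(Day, Dawn): Species 2 can switch to Day (0.1 → 2.5). Not NE.
(Day, Day): Species 1 can switch to Dawn (1.9 → 3.3). Not NE.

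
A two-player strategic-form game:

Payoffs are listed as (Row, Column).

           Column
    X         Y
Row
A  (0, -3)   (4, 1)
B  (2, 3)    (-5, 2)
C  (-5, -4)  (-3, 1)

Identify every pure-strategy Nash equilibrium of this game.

(A, Y); (B, X)

For each player, find the best response to each opponent profile; mutual best responses are the pure NE.
Row against X: payoffs 0, 2, -5 → best response B.
Row against Y: payoffs 4, -5, -3 → best response A.
Column against A: payoffs -3, 1 → best response Y.
Column against B: payoffs 3, 2 → best response X.
Column against C: payoffs -4, 1 → best response Y.
Mutual best responses: (A, Y); (B, X).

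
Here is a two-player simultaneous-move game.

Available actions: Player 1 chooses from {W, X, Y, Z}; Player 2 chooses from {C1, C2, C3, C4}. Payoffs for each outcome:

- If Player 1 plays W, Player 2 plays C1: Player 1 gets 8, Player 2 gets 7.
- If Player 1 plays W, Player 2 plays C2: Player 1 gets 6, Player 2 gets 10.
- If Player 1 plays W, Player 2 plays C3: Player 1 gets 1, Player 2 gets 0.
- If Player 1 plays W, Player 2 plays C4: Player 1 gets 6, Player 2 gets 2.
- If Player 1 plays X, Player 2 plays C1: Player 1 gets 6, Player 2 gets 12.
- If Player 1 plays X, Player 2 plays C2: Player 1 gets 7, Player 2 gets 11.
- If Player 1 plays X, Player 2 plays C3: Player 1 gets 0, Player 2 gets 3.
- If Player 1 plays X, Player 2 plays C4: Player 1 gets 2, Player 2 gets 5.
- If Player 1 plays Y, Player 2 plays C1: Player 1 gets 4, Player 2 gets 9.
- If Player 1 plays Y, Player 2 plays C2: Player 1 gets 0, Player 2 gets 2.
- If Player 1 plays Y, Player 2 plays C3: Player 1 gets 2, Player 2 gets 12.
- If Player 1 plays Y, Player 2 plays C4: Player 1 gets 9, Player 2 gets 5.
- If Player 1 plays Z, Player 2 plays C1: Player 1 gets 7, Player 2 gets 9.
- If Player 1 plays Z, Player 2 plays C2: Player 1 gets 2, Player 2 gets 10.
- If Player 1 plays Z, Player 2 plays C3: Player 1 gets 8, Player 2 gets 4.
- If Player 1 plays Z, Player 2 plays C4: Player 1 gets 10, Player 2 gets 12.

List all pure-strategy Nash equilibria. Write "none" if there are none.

Player 1 against C1: payoffs 8, 6, 4, 7 → best response W.
Player 1 against C2: payoffs 6, 7, 0, 2 → best response X.
Player 1 against C3: payoffs 1, 0, 2, 8 → best response Z.
Player 1 against C4: payoffs 6, 2, 9, 10 → best response Z.
Player 2 against W: payoffs 7, 10, 0, 2 → best response C2.
Player 2 against X: payoffs 12, 11, 3, 5 → best response C1.
Player 2 against Y: payoffs 9, 2, 12, 5 → best response C3.
Player 2 against Z: payoffs 9, 10, 4, 12 → best response C4.
Mutual best responses: (Z, C4).

Pure NE: (Z, C4)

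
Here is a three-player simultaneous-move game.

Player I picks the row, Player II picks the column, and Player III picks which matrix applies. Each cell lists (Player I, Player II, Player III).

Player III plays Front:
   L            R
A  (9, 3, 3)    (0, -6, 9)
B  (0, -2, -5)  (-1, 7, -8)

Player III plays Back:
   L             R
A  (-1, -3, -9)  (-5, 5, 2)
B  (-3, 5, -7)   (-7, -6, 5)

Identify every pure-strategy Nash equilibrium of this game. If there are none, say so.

Player I against (L, Front): payoffs 9, 0 → best response A.
Player I against (L, Back): payoffs -1, -3 → best response A.
Player I against (R, Front): payoffs 0, -1 → best response A.
Player I against (R, Back): payoffs -5, -7 → best response A.
Player II against (A, Front): payoffs 3, -6 → best response L.
Player II against (A, Back): payoffs -3, 5 → best response R.
Player II against (B, Front): payoffs -2, 7 → best response R.
Player II against (B, Back): payoffs 5, -6 → best response L.
Player III against (A, L): payoffs 3, -9 → best response Front.
Player III against (A, R): payoffs 9, 2 → best response Front.
Player III against (B, L): payoffs -5, -7 → best response Front.
Player III against (B, R): payoffs -8, 5 → best response Back.
Mutual best responses: (A, L, Front).

The unique pure-strategy Nash equilibrium is (A, L, Front).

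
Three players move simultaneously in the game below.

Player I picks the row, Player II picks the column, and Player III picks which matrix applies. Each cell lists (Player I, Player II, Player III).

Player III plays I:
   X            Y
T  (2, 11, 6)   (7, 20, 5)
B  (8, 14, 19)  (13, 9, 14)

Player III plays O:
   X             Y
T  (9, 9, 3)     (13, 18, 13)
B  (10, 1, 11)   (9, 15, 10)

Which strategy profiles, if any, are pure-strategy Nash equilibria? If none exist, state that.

Player I against (X, I): payoffs 2, 8 → best response B.
Player I against (X, O): payoffs 9, 10 → best response B.
Player I against (Y, I): payoffs 7, 13 → best response B.
Player I against (Y, O): payoffs 13, 9 → best response T.
Player II against (T, I): payoffs 11, 20 → best response Y.
Player II against (T, O): payoffs 9, 18 → best response Y.
Player II against (B, I): payoffs 14, 9 → best response X.
Player II against (B, O): payoffs 1, 15 → best response Y.
Player III against (T, X): payoffs 6, 3 → best response I.
Player III against (T, Y): payoffs 5, 13 → best response O.
Player III against (B, X): payoffs 19, 11 → best response I.
Player III against (B, Y): payoffs 14, 10 → best response I.
Mutual best responses: (T, Y, O); (B, X, I).

Pure-strategy Nash equilibria: (T, Y, O), (B, X, I)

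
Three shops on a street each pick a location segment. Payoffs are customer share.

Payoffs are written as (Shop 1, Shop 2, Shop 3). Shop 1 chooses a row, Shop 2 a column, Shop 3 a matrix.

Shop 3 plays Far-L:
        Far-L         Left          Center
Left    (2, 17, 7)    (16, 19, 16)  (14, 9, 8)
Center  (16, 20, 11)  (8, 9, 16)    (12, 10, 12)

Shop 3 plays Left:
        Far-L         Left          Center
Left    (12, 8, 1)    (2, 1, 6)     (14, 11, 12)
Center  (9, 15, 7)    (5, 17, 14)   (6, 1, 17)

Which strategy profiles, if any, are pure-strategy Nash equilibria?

The pure Nash equilibria are (Left, Left, Far-L), (Left, Center, Left), (Center, Far-L, Far-L).

(Left, Far-L, Far-L): Shop 1 can switch to Center (2 → 16). Not NE.
(Left, Far-L, Left): Shop 2 can switch to Center (8 → 11). Not NE.
(Left, Left, Far-L): Shop 1 gets 16, best alternative 8; Shop 2 gets 19, best alternative 17; Shop 3 gets 16, best alternative 6. No profitable deviation — NE.
(Left, Left, Left): Shop 1 can switch to Center (2 → 5). Not NE.
(Left, Center, Far-L): Shop 2 can switch to Far-L (9 → 17). Not NE.
(Left, Center, Left): Shop 1 gets 14, best alternative 6; Shop 2 gets 11, best alternative 8; Shop 3 gets 12, best alternative 8. No profitable deviation — NE.
(Center, Far-L, Far-L): Shop 1 gets 16, best alternative 2; Shop 2 gets 20, best alternative 10; Shop 3 gets 11, best alternative 7. No profitable deviation — NE.
(Center, Far-L, Left): Shop 1 can switch to Left (9 → 12). Not NE.
(Center, Left, Far-L): Shop 1 can switch to Left (8 → 16). Not NE.
(Center, Left, Left): Shop 3 can switch to Far-L (14 → 16). Not NE.
(Center, Center, Far-L): Shop 1 can switch to Left (12 → 14). Not NE.
(Center, Center, Left): Shop 1 can switch to Left (6 → 14). Not NE.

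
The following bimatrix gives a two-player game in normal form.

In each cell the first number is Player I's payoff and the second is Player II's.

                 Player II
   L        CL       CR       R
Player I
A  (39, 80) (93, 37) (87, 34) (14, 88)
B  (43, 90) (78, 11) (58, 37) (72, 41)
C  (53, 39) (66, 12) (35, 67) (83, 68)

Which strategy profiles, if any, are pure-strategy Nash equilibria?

Pure NE: (C, R)

For each strategy profile, look for a profitable unilateral deviation.
(A, L): Player I can switch to B (39 → 43). Not NE.
(A, CL): Player II can switch to L (37 → 80). Not NE.
(A, CR): Player II can switch to L (34 → 80). Not NE.
(A, R): Player I can switch to B (14 → 72). Not NE.
(B, L): Player I can switch to C (43 → 53). Not NE.
(B, CL): Player I can switch to A (78 → 93). Not NE.
(B, CR): Player I can switch to A (58 → 87). Not NE.
(B, R): Player I can switch to C (72 → 83). Not NE.
(C, L): Player II can switch to CR (39 → 67). Not NE.
(C, CL): Player I can switch to A (66 → 93). Not NE.
(C, CR): Player I can switch to A (35 → 87). Not NE.
(C, R): Player I gets 83, best alternative 72; Player II gets 68, best alternative 67. No profitable deviation — NE.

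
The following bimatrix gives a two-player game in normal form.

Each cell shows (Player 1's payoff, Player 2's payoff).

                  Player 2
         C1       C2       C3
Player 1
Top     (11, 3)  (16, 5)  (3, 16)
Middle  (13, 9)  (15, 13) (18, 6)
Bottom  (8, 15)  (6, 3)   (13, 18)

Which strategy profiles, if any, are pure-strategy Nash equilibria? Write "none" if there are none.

There is no pure-strategy Nash equilibrium.

(Top, C1): Player 1 can switch to Middle (11 → 13). Not NE.
(Top, C2): Player 2 can switch to C3 (5 → 16). Not NE.
(Top, C3): Player 1 can switch to Middle (3 → 18). Not NE.
(Middle, C1): Player 2 can switch to C2 (9 → 13). Not NE.
(Middle, C2): Player 1 can switch to Top (15 → 16). Not NE.
(Middle, C3): Player 2 can switch to C1 (6 → 9). Not NE.
(Bottom, C1): Player 1 can switch to Top (8 → 11). Not NE.
(Bottom, C2): Player 1 can switch to Top (6 → 16). Not NE.
(Bottom, C3): Player 1 can switch to Middle (13 → 18). Not NE.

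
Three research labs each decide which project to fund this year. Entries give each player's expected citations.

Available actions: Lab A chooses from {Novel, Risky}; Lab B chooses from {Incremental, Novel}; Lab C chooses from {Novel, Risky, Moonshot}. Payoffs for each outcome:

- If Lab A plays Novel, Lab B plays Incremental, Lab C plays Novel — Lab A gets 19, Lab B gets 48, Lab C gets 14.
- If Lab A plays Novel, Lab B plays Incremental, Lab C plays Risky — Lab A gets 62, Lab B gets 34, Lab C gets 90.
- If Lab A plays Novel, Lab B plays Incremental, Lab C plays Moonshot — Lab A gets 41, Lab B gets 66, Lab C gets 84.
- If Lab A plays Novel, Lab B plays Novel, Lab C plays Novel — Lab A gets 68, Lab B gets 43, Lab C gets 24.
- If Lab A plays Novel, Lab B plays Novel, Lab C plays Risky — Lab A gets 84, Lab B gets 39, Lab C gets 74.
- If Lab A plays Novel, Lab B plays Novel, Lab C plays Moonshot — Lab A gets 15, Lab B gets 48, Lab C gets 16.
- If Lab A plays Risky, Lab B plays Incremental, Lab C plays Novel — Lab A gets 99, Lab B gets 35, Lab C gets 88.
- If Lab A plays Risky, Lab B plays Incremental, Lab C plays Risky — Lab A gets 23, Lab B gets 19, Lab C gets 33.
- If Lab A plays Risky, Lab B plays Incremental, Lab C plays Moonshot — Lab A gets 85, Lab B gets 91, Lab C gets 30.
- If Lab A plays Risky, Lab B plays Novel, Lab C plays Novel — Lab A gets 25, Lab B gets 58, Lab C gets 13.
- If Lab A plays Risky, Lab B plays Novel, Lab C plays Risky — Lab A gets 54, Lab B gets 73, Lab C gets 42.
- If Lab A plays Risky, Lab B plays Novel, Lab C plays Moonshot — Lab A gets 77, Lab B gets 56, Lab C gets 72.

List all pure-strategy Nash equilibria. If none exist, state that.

(Novel, Incremental, Novel): Lab A can switch to Risky (19 → 99). Not NE.
(Novel, Incremental, Risky): Lab B can switch to Novel (34 → 39). Not NE.
(Novel, Incremental, Moonshot): Lab A can switch to Risky (41 → 85). Not NE.
(Novel, Novel, Novel): Lab B can switch to Incremental (43 → 48). Not NE.
(Novel, Novel, Risky): Lab A gets 84, best alternative 54; Lab B gets 39, best alternative 34; Lab C gets 74, best alternative 24. No profitable deviation — NE.
(Novel, Novel, Moonshot): Lab A can switch to Risky (15 → 77). Not NE.
(Risky, Incremental, Novel): Lab B can switch to Novel (35 → 58). Not NE.
(Risky, Incremental, Risky): Lab A can switch to Novel (23 → 62). Not NE.
(Risky, Incremental, Moonshot): Lab C can switch to Novel (30 → 88). Not NE.
(Risky, Novel, Novel): Lab A can switch to Novel (25 → 68). Not NE.
(Risky, Novel, Risky): Lab A can switch to Novel (54 → 84). Not NE.
(Risky, Novel, Moonshot): Lab B can switch to Incremental (56 → 91). Not NE.

The unique pure-strategy Nash equilibrium is (Novel, Novel, Risky).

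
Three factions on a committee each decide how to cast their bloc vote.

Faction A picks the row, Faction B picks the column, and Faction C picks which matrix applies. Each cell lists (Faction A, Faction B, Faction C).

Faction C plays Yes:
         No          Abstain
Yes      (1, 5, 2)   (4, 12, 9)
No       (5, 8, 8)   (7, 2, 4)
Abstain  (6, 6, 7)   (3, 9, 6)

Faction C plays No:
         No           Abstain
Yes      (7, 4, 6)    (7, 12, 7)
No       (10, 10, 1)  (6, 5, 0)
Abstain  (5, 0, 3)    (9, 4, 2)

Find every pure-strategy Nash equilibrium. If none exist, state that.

There is no pure-strategy Nash equilibrium.

(Yes, No, Yes): Faction A can switch to No (1 → 5). Not NE.
(Yes, No, No): Faction A can switch to No (7 → 10). Not NE.
(Yes, Abstain, Yes): Faction A can switch to No (4 → 7). Not NE.
(Yes, Abstain, No): Faction A can switch to Abstain (7 → 9). Not NE.
(No, No, Yes): Faction A can switch to Abstain (5 → 6). Not NE.
(No, No, No): Faction C can switch to Yes (1 → 8). Not NE.
(The remaining 6 profiles each have a profitable deviation by the same check.)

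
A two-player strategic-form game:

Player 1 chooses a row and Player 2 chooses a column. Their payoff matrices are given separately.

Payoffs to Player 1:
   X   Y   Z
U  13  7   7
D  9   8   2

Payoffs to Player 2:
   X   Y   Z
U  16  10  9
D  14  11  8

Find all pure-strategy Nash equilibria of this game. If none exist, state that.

(U, X): Player 1 gets 13, best alternative 9; Player 2 gets 16, best alternative 10. No profitable deviation — NE.
(U, Y): Player 1 can switch to D (7 → 8). Not NE.
(U, Z): Player 2 can switch to X (9 → 16). Not NE.
(D, X): Player 1 can switch to U (9 → 13). Not NE.
(D, Y): Player 2 can switch to X (11 → 14). Not NE.
(D, Z): Player 1 can switch to U (2 → 7). Not NE.

(U, X)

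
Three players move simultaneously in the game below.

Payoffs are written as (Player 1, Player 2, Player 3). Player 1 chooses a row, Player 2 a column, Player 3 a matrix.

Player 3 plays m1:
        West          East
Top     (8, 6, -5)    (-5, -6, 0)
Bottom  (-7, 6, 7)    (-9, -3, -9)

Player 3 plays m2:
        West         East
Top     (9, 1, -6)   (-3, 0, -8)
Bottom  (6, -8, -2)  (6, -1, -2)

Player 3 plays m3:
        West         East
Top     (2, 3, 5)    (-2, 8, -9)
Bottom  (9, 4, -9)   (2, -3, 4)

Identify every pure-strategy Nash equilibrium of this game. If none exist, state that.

Player 1 against (West, m1): payoffs 8, -7 → best response Top.
Player 1 against (West, m2): payoffs 9, 6 → best response Top.
Player 1 against (West, m3): payoffs 2, 9 → best response Bottom.
Player 1 against (East, m1): payoffs -5, -9 → best response Top.
Player 1 against (East, m2): payoffs -3, 6 → best response Bottom.
Player 1 against (East, m3): payoffs -2, 2 → best response Bottom.
Player 2 against (Top, m1): payoffs 6, -6 → best response West.
Player 2 against (Top, m2): payoffs 1, 0 → best response West.
Player 2 against (Top, m3): payoffs 3, 8 → best response East.
Player 2 against (Bottom, m1): payoffs 6, -3 → best response West.
Player 2 against (Bottom, m2): payoffs -8, -1 → best response East.
Player 2 against (Bottom, m3): payoffs 4, -3 → best response West.
Player 3 against (Top, West): payoffs -5, -6, 5 → best response m3.
Player 3 against (Top, East): payoffs 0, -8, -9 → best response m1.
Player 3 against (Bottom, West): payoffs 7, -2, -9 → best response m1.
Player 3 against (Bottom, East): payoffs -9, -2, 4 → best response m3.
No profile is a mutual best response for all players.

No pure-strategy Nash equilibrium.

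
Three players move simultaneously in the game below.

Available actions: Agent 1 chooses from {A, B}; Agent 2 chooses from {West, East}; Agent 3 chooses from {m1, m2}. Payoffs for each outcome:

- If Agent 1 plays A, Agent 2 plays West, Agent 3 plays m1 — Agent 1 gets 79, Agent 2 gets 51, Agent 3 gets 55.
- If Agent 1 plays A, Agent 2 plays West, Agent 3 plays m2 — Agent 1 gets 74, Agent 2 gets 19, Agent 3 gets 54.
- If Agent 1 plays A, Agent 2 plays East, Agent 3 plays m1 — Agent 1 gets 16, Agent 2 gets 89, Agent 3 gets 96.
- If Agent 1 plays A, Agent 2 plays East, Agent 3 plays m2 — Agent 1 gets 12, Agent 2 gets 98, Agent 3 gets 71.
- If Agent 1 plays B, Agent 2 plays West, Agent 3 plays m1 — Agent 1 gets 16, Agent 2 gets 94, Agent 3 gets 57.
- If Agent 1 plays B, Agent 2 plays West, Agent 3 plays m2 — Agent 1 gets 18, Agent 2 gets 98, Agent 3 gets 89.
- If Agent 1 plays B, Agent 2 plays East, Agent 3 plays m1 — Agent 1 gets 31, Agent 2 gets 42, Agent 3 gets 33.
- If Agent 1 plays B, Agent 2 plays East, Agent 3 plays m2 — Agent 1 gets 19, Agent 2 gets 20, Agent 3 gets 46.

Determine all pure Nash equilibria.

Agent 1 against (West, m1): payoffs 79, 16 → best response A.
Agent 1 against (West, m2): payoffs 74, 18 → best response A.
Agent 1 against (East, m1): payoffs 16, 31 → best response B.
Agent 1 against (East, m2): payoffs 12, 19 → best response B.
Agent 2 against (A, m1): payoffs 51, 89 → best response East.
Agent 2 against (A, m2): payoffs 19, 98 → best response East.
Agent 2 against (B, m1): payoffs 94, 42 → best response West.
Agent 2 against (B, m2): payoffs 98, 20 → best response West.
Agent 3 against (A, West): payoffs 55, 54 → best response m1.
Agent 3 against (A, East): payoffs 96, 71 → best response m1.
Agent 3 against (B, West): payoffs 57, 89 → best response m2.
Agent 3 against (B, East): payoffs 33, 46 → best response m2.
No profile is a mutual best response for all players.

This game has no pure Nash equilibrium.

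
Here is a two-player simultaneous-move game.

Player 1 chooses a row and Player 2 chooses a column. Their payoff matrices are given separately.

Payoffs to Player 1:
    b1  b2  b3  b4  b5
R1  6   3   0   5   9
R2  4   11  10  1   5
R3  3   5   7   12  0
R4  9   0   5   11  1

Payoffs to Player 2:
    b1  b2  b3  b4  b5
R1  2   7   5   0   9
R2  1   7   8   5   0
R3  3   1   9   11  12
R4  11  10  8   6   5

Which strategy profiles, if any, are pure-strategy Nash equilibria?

(R1, b5) and (R2, b3) and (R4, b1)

Player 1 against b1: payoffs 6, 4, 3, 9 → best response R4.
Player 1 against b2: payoffs 3, 11, 5, 0 → best response R2.
Player 1 against b3: payoffs 0, 10, 7, 5 → best response R2.
Player 1 against b4: payoffs 5, 1, 12, 11 → best response R3.
Player 1 against b5: payoffs 9, 5, 0, 1 → best response R1.
Player 2 against R1: payoffs 2, 7, 5, 0, 9 → best response b5.
Player 2 against R2: payoffs 1, 7, 8, 5, 0 → best response b3.
Player 2 against R3: payoffs 3, 1, 9, 11, 12 → best response b5.
Player 2 against R4: payoffs 11, 10, 8, 6, 5 → best response b1.
Mutual best responses: (R1, b5); (R2, b3); (R4, b1).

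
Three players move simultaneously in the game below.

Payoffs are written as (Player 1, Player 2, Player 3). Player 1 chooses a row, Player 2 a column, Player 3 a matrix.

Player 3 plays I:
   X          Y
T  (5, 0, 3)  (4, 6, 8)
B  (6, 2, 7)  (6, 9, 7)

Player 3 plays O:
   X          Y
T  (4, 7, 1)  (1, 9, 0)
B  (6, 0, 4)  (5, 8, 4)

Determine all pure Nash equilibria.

(B, Y, I)

Mark each player's best response to every combination of opponents' strategies; a profile where every player is best-responding is a pure Nash equilibrium.
Player 1 against (X, I): payoffs 5, 6 → best response B.
Player 1 against (X, O): payoffs 4, 6 → best response B.
Player 1 against (Y, I): payoffs 4, 6 → best response B.
Player 1 against (Y, O): payoffs 1, 5 → best response B.
Player 2 against (T, I): payoffs 0, 6 → best response Y.
Player 2 against (T, O): payoffs 7, 9 → best response Y.
Player 2 against (B, I): payoffs 2, 9 → best response Y.
Player 2 against (B, O): payoffs 0, 8 → best response Y.
Player 3 against (T, X): payoffs 3, 1 → best response I.
Player 3 against (T, Y): payoffs 8, 0 → best response I.
Player 3 against (B, X): payoffs 7, 4 → best response I.
Player 3 against (B, Y): payoffs 7, 4 → best response I.
Mutual best responses: (B, Y, I).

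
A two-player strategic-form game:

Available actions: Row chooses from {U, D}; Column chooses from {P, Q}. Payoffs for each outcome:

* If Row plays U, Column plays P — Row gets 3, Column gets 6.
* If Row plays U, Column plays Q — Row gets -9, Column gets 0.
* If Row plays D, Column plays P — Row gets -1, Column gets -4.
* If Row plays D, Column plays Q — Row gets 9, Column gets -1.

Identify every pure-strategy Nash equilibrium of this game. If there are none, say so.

Pure-strategy Nash equilibria: (U, P); (D, Q)

For each strategy profile, look for a profitable unilateral deviation.
(U, P): Row gets 3, best alternative -1; Column gets 6, best alternative 0. No profitable deviation — NE.
(U, Q): Row can switch to D (-9 → 9). Not NE.
(D, P): Row can switch to U (-1 → 3). Not NE.
(D, Q): Row gets 9, best alternative -9; Column gets -1, best alternative -4. No profitable deviation — NE.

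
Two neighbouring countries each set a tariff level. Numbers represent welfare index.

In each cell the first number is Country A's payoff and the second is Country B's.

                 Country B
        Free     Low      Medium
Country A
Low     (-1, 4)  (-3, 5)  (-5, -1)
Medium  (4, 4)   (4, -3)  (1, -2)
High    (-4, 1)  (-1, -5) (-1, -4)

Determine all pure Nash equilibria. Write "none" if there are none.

The unique pure-strategy Nash equilibrium is (Medium, Free).

Country A against Free: payoffs -1, 4, -4 → best response Medium.
Country A against Low: payoffs -3, 4, -1 → best response Medium.
Country A against Medium: payoffs -5, 1, -1 → best response Medium.
Country B against Low: payoffs 4, 5, -1 → best response Low.
Country B against Medium: payoffs 4, -3, -2 → best response Free.
Country B against High: payoffs 1, -5, -4 → best response Free.
Mutual best responses: (Medium, Free).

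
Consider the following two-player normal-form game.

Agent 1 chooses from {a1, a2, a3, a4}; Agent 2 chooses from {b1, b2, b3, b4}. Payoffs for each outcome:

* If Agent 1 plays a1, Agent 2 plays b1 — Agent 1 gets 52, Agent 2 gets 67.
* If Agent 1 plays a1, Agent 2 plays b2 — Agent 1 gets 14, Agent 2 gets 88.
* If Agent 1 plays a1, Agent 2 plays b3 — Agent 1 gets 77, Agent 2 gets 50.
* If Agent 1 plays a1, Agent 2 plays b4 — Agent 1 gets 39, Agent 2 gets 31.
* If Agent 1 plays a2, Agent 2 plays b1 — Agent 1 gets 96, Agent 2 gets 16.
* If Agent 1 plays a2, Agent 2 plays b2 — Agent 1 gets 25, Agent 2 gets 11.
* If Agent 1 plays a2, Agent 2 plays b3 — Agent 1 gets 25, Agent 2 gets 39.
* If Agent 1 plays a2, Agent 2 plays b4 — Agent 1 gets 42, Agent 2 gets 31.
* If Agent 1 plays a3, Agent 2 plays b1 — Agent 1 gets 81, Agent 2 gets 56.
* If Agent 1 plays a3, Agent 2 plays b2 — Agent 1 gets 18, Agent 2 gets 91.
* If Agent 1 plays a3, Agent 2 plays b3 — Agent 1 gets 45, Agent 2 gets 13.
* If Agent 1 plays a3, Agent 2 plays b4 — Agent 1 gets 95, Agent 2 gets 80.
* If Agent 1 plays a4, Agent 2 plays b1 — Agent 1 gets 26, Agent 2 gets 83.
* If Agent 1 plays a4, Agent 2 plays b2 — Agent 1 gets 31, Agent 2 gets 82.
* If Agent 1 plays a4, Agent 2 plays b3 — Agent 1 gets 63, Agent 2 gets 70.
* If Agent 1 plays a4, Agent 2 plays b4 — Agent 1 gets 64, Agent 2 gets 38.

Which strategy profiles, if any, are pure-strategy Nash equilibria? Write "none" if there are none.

There is no pure-strategy Nash equilibrium.

For each player, find the best response to each opponent profile; mutual best responses are the pure NE.
Agent 1 against b1: payoffs 52, 96, 81, 26 → best response a2.
Agent 1 against b2: payoffs 14, 25, 18, 31 → best response a4.
Agent 1 against b3: payoffs 77, 25, 45, 63 → best response a1.
Agent 1 against b4: payoffs 39, 42, 95, 64 → best response a3.
Agent 2 against a1: payoffs 67, 88, 50, 31 → best response b2.
Agent 2 against a2: payoffs 16, 11, 39, 31 → best response b3.
Agent 2 against a3: payoffs 56, 91, 13, 80 → best response b2.
Agent 2 against a4: payoffs 83, 82, 70, 38 → best response b1.
No profile is a mutual best response for all players.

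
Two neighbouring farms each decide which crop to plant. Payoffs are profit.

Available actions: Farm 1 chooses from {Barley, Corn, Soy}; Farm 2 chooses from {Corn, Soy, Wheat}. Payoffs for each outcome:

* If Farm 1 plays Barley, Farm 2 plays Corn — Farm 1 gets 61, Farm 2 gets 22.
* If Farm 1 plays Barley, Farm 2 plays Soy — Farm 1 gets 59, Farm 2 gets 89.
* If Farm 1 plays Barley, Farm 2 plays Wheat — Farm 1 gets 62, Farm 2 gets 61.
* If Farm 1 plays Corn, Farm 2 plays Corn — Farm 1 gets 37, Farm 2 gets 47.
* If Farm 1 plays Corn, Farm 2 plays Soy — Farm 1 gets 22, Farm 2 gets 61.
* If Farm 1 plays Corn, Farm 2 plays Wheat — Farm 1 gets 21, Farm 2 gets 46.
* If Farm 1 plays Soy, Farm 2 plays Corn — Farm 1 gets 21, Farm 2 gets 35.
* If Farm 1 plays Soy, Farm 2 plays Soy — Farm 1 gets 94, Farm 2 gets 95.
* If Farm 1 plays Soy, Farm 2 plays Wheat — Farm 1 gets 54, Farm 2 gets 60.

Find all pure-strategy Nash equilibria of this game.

Farm 1 against Corn: payoffs 61, 37, 21 → best response Barley.
Farm 1 against Soy: payoffs 59, 22, 94 → best response Soy.
Farm 1 against Wheat: payoffs 62, 21, 54 → best response Barley.
Farm 2 against Barley: payoffs 22, 89, 61 → best response Soy.
Farm 2 against Corn: payoffs 47, 61, 46 → best response Soy.
Farm 2 against Soy: payoffs 35, 95, 60 → best response Soy.
Mutual best responses: (Soy, Soy).

(Soy, Soy)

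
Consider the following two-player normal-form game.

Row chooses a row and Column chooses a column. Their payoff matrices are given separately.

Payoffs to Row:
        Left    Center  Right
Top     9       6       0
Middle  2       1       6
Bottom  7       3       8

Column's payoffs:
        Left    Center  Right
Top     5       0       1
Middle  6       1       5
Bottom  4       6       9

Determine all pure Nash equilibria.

Row against Left: payoffs 9, 2, 7 → best response Top.
Row against Center: payoffs 6, 1, 3 → best response Top.
Row against Right: payoffs 0, 6, 8 → best response Bottom.
Column against Top: payoffs 5, 0, 1 → best response Left.
Column against Middle: payoffs 6, 1, 5 → best response Left.
Column against Bottom: payoffs 4, 6, 9 → best response Right.
Mutual best responses: (Top, Left); (Bottom, Right).

(Top, Left), (Bottom, Right)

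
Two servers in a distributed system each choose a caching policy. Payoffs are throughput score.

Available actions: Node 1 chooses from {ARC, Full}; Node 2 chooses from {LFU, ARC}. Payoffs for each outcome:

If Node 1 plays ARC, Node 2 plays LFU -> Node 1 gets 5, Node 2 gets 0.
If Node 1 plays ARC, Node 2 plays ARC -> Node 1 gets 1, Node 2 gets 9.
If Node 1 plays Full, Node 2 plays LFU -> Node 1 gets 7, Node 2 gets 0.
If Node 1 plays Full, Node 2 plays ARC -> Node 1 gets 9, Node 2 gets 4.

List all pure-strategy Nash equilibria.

Node 1 against LFU: payoffs 5, 7 → best response Full.
Node 1 against ARC: payoffs 1, 9 → best response Full.
Node 2 against ARC: payoffs 0, 9 → best response ARC.
Node 2 against Full: payoffs 0, 4 → best response ARC.
Mutual best responses: (Full, ARC).

Pure NE: (Full, ARC)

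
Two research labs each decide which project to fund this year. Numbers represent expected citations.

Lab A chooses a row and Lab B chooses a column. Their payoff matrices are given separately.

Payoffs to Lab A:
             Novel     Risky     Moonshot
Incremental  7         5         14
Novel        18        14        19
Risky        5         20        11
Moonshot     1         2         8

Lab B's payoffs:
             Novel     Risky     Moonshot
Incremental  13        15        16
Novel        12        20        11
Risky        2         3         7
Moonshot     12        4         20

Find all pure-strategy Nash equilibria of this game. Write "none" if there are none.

This game has no pure Nash equilibrium.

(Incremental, Novel): Lab A can switch to Novel (7 → 18). Not NE.
(Incremental, Risky): Lab A can switch to Novel (5 → 14). Not NE.
(Incremental, Moonshot): Lab A can switch to Novel (14 → 19). Not NE.
(Novel, Novel): Lab B can switch to Risky (12 → 20). Not NE.
(Novel, Risky): Lab A can switch to Risky (14 → 20). Not NE.
(Novel, Moonshot): Lab B can switch to Novel (11 → 12). Not NE.
(Risky, Novel): Lab A can switch to Incremental (5 → 7). Not NE.
(Risky, Risky): Lab B can switch to Moonshot (3 → 7). Not NE.
(The remaining 4 profiles each have a profitable deviation by the same check.)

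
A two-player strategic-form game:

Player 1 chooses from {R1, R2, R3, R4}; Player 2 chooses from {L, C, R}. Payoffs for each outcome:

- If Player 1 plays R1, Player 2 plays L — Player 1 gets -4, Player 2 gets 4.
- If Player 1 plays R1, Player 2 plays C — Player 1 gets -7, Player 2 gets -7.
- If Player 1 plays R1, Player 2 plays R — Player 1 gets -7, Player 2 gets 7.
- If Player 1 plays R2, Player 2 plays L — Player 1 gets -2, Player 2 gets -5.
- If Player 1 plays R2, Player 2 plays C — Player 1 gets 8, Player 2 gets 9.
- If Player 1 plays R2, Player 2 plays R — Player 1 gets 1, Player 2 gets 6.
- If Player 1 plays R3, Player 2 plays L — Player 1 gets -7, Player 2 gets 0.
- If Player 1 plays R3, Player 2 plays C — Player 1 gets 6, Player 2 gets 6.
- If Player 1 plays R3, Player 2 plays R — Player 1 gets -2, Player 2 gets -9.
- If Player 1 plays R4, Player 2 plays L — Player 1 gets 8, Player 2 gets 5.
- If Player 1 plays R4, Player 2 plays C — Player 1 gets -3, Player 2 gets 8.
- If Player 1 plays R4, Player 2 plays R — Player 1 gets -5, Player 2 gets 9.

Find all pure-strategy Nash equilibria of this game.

(R1, L): Player 1 can switch to R2 (-4 → -2). Not NE.
(R1, C): Player 1 can switch to R2 (-7 → 8). Not NE.
(R1, R): Player 1 can switch to R2 (-7 → 1). Not NE.
(R2, L): Player 1 can switch to R4 (-2 → 8). Not NE.
(R2, C): Player 1 gets 8, best alternative 6; Player 2 gets 9, best alternative 6. No profitable deviation — NE.
(R2, R): Player 2 can switch to C (6 → 9). Not NE.
(R3, L): Player 1 can switch to R1 (-7 → -4). Not NE.
(R3, C): Player 1 can switch to R2 (6 → 8). Not NE.
(R3, R): Player 1 can switch to R2 (-2 → 1). Not NE.
(R4, L): Player 2 can switch to C (5 → 8). Not NE.
(R4, C): Player 1 can switch to R2 (-3 → 8). Not NE.
(R4, R): Player 1 can switch to R2 (-5 → 1). Not NE.

The unique pure-strategy Nash equilibrium is (R2, C).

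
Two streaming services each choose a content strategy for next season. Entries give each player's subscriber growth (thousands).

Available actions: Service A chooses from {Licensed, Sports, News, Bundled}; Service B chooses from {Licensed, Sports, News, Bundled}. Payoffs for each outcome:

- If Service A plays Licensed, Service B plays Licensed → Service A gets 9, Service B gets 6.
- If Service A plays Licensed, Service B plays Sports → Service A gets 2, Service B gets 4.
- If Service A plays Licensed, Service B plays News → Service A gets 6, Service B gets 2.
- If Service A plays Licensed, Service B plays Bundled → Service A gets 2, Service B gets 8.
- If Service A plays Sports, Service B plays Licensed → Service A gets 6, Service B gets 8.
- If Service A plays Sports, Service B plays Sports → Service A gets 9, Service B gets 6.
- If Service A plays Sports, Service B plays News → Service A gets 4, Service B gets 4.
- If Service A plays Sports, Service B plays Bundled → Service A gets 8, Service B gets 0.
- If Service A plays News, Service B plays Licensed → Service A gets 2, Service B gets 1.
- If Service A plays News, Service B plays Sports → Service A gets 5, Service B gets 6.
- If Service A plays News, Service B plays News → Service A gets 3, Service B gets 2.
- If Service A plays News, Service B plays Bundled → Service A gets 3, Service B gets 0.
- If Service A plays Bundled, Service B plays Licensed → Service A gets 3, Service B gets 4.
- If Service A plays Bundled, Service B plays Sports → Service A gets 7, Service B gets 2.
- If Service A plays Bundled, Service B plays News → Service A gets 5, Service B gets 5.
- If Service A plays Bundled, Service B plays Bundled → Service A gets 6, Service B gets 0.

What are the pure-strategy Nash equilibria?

none

Mark each player's best response to every combination of opponents' strategies; a profile where every player is best-responding is a pure Nash equilibrium.
Service A against Licensed: payoffs 9, 6, 2, 3 → best response Licensed.
Service A against Sports: payoffs 2, 9, 5, 7 → best response Sports.
Service A against News: payoffs 6, 4, 3, 5 → best response Licensed.
Service A against Bundled: payoffs 2, 8, 3, 6 → best response Sports.
Service B against Licensed: payoffs 6, 4, 2, 8 → best response Bundled.
Service B against Sports: payoffs 8, 6, 4, 0 → best response Licensed.
Service B against News: payoffs 1, 6, 2, 0 → best response Sports.
Service B against Bundled: payoffs 4, 2, 5, 0 → best response News.
No profile is a mutual best response for all players.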